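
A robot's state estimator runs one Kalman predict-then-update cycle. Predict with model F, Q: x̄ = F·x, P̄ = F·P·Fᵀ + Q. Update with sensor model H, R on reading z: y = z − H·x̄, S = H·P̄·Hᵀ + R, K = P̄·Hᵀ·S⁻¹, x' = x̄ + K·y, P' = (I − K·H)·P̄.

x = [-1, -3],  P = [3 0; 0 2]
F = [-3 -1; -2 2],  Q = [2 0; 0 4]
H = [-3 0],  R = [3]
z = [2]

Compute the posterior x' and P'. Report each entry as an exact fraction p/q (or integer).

x̄ = F·x = [6, -4]
P̄ = F·P·Fᵀ + Q = [31 14; 14 24]
y = z − H·x̄ = [20]
S = H·P̄·Hᵀ + R = [282]
K = P̄·Hᵀ·S⁻¹ = [-31/94; -7/47]
x' = x̄ + K·y = [-28/47, -328/47]
P' = (I − K·H)·P̄ = [31/94 7/47; 7/47 834/47]

x' = [-28/47, -328/47]
P' = [31/94 7/47; 7/47 834/47]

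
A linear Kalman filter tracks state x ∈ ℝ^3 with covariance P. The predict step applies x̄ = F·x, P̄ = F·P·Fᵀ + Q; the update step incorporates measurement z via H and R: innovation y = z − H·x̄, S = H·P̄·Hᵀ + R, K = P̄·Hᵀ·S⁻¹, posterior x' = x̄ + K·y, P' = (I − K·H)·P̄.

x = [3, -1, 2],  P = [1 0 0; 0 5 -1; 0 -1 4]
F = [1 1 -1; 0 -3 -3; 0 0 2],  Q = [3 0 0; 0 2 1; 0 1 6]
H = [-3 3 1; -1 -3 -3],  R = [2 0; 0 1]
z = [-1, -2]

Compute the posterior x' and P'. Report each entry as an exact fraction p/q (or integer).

x̄ = F·x = [0, -3, 4]
P̄ = F·P·Fᵀ + Q = [15 -3 -10; -3 65 -17; -10 -17 22]
y = z − H·x̄ = [4, 1]
S = H·P̄·Hᵀ + R = [756 -500; -500 415]
K = P̄·Hᵀ·S⁻¹ = [-728/3187 -3464/15935; 1421/12748 -3274/15935; -417/12748 -164/3187]
x' = x̄ + K·y = [-18024/15935, -43974/15935, 12167/3187]
P' = (I − K·H)·P̄ = [89201/15935 144451/15935 -34606/3187; 144451/15935 967929/63740 -231233/12748; -34606/3187 -231233/12748 277593/12748]

x' = [-18024/15935, -43974/15935, 12167/3187]
P' = [89201/15935 144451/15935 -34606/3187; 144451/15935 967929/63740 -231233/12748; -34606/3187 -231233/12748 277593/12748]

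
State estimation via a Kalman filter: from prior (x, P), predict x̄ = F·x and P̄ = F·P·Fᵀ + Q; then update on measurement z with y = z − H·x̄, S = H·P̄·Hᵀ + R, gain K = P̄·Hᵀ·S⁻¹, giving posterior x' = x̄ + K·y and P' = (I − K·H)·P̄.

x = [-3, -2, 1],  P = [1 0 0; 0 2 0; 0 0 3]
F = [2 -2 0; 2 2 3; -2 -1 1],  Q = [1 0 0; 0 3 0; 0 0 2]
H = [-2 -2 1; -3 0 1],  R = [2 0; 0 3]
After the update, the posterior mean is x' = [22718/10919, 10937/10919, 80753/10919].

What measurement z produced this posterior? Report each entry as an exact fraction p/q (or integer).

x̄ = F·x = [-2, -7, 9]
P̄ = F·P·Fᵀ + Q = [13 -4 0; -4 42 1; 0 1 11]
S = H·P̄·Hᵀ + R = [197 63; 63 131]
K = P̄·Hᵀ·S⁻¹ = [99/21838 -6549/21838; -5322/10919 3643/10919; 243/10919 800/10919]
x' − x̄ = [44556/10919, 87370/10919, -17518/10919] = K·y
y = (KᵀK)⁻¹·Kᵀ·(x' − x̄) = [-26, -14]
z = y + H·x̄ = [-26, -14] + [27, 15] = [1, 1]

z = [1, 1]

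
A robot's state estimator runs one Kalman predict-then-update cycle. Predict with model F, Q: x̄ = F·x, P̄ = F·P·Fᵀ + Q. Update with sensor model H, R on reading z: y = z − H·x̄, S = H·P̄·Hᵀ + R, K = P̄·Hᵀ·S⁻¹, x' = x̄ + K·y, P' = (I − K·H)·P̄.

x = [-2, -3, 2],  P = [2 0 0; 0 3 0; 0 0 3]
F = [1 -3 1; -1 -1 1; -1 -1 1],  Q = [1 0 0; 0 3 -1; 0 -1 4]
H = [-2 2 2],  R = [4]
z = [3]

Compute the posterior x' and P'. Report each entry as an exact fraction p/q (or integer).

x̄ = F·x = [9, 7, 7]
P̄ = F·P·Fᵀ + Q = [33 10 10; 10 11 7; 10 7 12]
y = z − H·x̄ = [-7]
S = H·P̄·Hᵀ + R = [124]
K = P̄·Hᵀ·S⁻¹ = [-13/62; 4/31; 9/62]
x' = x̄ + K·y = [649/62, 189/31, 371/62]
P' = (I − K·H)·P̄ = [854/31 414/31 427/31; 414/31 277/31 145/31; 427/31 145/31 291/31]

x' = [649/62, 189/31, 371/62]
P' = [854/31 414/31 427/31; 414/31 277/31 145/31; 427/31 145/31 291/31]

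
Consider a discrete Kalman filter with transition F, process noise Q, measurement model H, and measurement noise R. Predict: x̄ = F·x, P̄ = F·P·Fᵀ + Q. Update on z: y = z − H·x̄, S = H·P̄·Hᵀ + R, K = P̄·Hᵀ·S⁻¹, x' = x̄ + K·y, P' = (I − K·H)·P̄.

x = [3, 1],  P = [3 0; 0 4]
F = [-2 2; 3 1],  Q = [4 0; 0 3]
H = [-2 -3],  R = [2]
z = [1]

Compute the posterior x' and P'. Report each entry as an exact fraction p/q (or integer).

x' = [-1023/158, 637/158]
P' = [2239/79 -1487/79; -1487/79 1005/79]

x̄ = F·x = [-4, 10]
P̄ = F·P·Fᵀ + Q = [32 -10; -10 34]
y = z − H·x̄ = [23]
S = H·P̄·Hᵀ + R = [316]
K = P̄·Hᵀ·S⁻¹ = [-17/158; -41/158]
x' = x̄ + K·y = [-1023/158, 637/158]
P' = (I − K·H)·P̄ = [2239/79 -1487/79; -1487/79 1005/79]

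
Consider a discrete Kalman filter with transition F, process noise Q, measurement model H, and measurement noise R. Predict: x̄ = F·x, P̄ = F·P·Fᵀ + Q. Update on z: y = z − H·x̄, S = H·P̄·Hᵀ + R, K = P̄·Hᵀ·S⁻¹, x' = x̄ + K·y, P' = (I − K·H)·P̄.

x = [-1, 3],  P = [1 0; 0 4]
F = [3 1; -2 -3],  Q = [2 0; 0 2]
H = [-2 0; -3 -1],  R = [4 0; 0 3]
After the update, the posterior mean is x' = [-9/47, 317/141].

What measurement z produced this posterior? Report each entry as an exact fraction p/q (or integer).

x̄ = F·x = [0, -7]
P̄ = F·P·Fᵀ + Q = [15 -18; -18 42]
S = H·P̄·Hᵀ + R = [64 54; 54 72]
K = P̄·Hᵀ·S⁻¹ = [-39/94 -3/47; 54/47 -98/141]
x' − x̄ = [-9/47, 1304/141] = K·y
y = (KᵀK)⁻¹·Kᵀ·(x' − x̄) = [2, -10]
z = y + H·x̄ = [2, -10] + [0, 7] = [2, -3]

z = [2, -3]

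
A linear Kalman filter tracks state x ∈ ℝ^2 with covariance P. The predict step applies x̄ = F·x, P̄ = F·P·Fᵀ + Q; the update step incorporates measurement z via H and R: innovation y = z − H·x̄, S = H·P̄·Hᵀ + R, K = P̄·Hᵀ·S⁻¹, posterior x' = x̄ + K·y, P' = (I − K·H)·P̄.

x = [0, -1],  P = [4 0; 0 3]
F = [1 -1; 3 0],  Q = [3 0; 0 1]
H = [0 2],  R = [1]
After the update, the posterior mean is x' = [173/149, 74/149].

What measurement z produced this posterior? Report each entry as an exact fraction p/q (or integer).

z = [1]

x̄ = F·x = [1, 0]
P̄ = F·P·Fᵀ + Q = [10 12; 12 37]
S = H·P̄·Hᵀ + R = [149]
K = P̄·Hᵀ·S⁻¹ = [24/149; 74/149]
x' − x̄ = [24/149, 74/149] = K·y
y = (KᵀK)⁻¹·Kᵀ·(x' − x̄) = [1]
z = y + H·x̄ = [1] + [0] = [1]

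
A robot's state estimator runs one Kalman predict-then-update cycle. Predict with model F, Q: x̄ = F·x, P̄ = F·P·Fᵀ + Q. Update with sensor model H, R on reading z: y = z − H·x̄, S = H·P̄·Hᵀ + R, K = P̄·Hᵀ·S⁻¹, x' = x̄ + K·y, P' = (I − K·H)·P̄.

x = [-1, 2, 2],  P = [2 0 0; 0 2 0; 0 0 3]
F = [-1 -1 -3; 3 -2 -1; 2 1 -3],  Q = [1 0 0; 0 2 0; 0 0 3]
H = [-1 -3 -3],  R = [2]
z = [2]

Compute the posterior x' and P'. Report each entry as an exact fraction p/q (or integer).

x̄ = F·x = [-7, -9, -6]
P̄ = F·P·Fᵀ + Q = [32 7 21; 7 31 17; 21 17 40]
y = z − H·x̄ = [-50]
S = H·P̄·Hᵀ + R = [1147]
K = P̄·Hᵀ·S⁻¹ = [-116/1147; -151/1147; -192/1147]
x' = x̄ + K·y = [-2229/1147, -2773/1147, 2718/1147]
P' = (I − K·H)·P̄ = [23248/1147 -9487/1147 1815/1147; -9487/1147 12756/1147 -9493/1147; 1815/1147 -9493/1147 9016/1147]

x' = [-2229/1147, -2773/1147, 2718/1147]
P' = [23248/1147 -9487/1147 1815/1147; -9487/1147 12756/1147 -9493/1147; 1815/1147 -9493/1147 9016/1147]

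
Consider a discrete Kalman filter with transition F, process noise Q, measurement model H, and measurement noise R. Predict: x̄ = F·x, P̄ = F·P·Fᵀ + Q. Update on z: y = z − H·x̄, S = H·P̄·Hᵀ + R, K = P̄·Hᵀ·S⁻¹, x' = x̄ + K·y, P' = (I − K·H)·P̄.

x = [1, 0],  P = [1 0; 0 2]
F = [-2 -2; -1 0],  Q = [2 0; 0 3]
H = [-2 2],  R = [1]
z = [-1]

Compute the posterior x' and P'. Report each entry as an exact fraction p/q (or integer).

x' = [-14/19, -23/19]
P' = [74/19 70/19; 70/19 212/57]

x̄ = F·x = [-2, -1]
P̄ = F·P·Fᵀ + Q = [14 2; 2 4]
y = z − H·x̄ = [-3]
S = H·P̄·Hᵀ + R = [57]
K = P̄·Hᵀ·S⁻¹ = [-8/19; 4/57]
x' = x̄ + K·y = [-14/19, -23/19]
P' = (I − K·H)·P̄ = [74/19 70/19; 70/19 212/57]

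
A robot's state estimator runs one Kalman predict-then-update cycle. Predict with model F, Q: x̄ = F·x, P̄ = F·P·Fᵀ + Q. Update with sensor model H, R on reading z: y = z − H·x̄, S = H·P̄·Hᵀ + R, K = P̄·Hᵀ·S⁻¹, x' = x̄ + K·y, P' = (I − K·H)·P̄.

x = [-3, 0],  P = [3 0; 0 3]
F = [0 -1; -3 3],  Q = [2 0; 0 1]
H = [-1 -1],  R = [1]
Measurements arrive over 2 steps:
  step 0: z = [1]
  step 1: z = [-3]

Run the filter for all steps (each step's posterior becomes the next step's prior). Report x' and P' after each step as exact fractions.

step 0: x' = [40/43, -73/43], P' = [199/43 -203/43; -203/43 249/43]
step 1: x' = [-44/1079, 3202/1079], P' = [17788/5395 -18809/5395; -18809/5395 25182/5395]

step 0: x̄ = F·x = [0, 9]
step 0: P̄ = F·P·Fᵀ + Q = [5 -9; -9 55]
step 0: y = z − H·x̄ = [10]
step 0: S = H·P̄·Hᵀ + R = [43]
step 0: K = P̄·Hᵀ·S⁻¹ = [4/43; -46/43]
step 0: x' = x̄ + K·y = [40/43, -73/43]
step 0: P' = (I − K·H)·P̄ = [199/43 -203/43; -203/43 249/43]
step 1: x̄ = F·x = [73/43, -339/43]
step 1: P̄ = F·P·Fᵀ + Q = [335/43 -1356/43; -1356/43 7729/43]
step 1: y = z − H·x̄ = [-395/43]
step 1: S = H·P̄·Hᵀ + R = [5395/43]
step 1: K = P̄·Hᵀ·S⁻¹ = [1021/5395; -6373/5395]
step 1: x' = x̄ + K·y = [-44/1079, 3202/1079]
step 1: P' = (I − K·H)·P̄ = [17788/5395 -18809/5395; -18809/5395 25182/5395]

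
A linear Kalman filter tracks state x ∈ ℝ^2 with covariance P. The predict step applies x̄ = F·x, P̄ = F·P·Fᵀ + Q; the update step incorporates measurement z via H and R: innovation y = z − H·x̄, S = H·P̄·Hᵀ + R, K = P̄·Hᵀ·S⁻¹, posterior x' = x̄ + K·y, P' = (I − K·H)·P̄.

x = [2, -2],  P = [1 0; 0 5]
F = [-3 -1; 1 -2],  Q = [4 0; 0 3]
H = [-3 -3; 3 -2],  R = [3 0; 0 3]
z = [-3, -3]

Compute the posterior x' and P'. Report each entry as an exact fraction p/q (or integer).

x' = [-1309/4901, 6285/4901]
P' = [5033/29406 -188/4901; -188/4901 1161/4901]

x̄ = F·x = [-4, 6]
P̄ = F·P·Fᵀ + Q = [18 7; 7 24]
y = z − H·x̄ = [3, 21]
S = H·P̄·Hᵀ + R = [507 -39; -39 177]
K = P̄·Hᵀ·S⁻¹ = [-3905/29406 445/2262; -973/4901 -74/377]
x' = x̄ + K·y = [-1309/4901, 6285/4901]
P' = (I − K·H)·P̄ = [5033/29406 -188/4901; -188/4901 1161/4901]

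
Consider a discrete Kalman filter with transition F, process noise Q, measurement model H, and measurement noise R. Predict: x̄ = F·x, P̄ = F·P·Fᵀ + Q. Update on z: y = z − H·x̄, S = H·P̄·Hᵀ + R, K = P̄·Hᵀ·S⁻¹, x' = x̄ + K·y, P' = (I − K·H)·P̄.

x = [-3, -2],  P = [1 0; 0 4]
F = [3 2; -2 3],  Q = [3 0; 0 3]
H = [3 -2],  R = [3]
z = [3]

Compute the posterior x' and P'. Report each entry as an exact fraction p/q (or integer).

x̄ = F·x = [-13, 0]
P̄ = F·P·Fᵀ + Q = [28 18; 18 43]
y = z − H·x̄ = [42]
S = H·P̄·Hᵀ + R = [211]
K = P̄·Hᵀ·S⁻¹ = [48/211; -32/211]
x' = x̄ + K·y = [-727/211, -1344/211]
P' = (I − K·H)·P̄ = [3604/211 5334/211; 5334/211 8049/211]

x' = [-727/211, -1344/211]
P' = [3604/211 5334/211; 5334/211 8049/211]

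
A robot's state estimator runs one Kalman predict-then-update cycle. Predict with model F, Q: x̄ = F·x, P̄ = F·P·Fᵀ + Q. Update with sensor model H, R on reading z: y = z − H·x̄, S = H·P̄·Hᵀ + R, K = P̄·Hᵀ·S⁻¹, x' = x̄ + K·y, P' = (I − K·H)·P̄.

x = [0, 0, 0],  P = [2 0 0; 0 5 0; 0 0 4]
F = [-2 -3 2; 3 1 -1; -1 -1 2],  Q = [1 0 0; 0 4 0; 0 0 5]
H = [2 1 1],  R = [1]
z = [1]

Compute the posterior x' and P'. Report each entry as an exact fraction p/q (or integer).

x' = [70/151, -29/151, 79/302]
P' = [770/151 -1225/151 -245/151; -1225/151 2999/151 -578/151; -245/151 -578/151 2215/302]

x̄ = F·x = [0, 0, 0]
P̄ = F·P·Fᵀ + Q = [70 -35 35; -35 31 -19; 35 -19 28]
y = z − H·x̄ = [1]
S = H·P̄·Hᵀ + R = [302]
K = P̄·Hᵀ·S⁻¹ = [70/151; -29/151; 79/302]
x' = x̄ + K·y = [70/151, -29/151, 79/302]
P' = (I − K·H)·P̄ = [770/151 -1225/151 -245/151; -1225/151 2999/151 -578/151; -245/151 -578/151 2215/302]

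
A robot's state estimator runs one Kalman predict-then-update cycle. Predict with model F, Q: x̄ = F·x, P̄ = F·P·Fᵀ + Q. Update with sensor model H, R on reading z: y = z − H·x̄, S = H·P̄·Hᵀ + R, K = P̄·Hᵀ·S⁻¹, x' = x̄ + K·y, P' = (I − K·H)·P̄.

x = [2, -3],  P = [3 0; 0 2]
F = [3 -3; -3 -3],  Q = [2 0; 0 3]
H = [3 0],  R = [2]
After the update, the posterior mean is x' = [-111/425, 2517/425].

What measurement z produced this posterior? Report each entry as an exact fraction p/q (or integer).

z = [-1]

x̄ = F·x = [15, 3]
P̄ = F·P·Fᵀ + Q = [47 -9; -9 48]
S = H·P̄·Hᵀ + R = [425]
K = P̄·Hᵀ·S⁻¹ = [141/425; -27/425]
x' − x̄ = [-6486/425, 1242/425] = K·y
y = (KᵀK)⁻¹·Kᵀ·(x' − x̄) = [-46]
z = y + H·x̄ = [-46] + [45] = [-1]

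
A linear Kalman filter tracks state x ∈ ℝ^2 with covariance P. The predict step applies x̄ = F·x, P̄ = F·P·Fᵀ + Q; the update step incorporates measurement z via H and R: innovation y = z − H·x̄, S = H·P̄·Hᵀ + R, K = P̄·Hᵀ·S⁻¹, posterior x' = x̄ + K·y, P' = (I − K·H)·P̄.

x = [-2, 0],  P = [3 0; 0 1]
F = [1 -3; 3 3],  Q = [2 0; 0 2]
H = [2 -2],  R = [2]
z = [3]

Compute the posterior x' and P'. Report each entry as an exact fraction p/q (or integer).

x̄ = F·x = [-2, -6]
P̄ = F·P·Fᵀ + Q = [14 0; 0 38]
y = z − H·x̄ = [-5]
S = H·P̄·Hᵀ + R = [210]
K = P̄·Hᵀ·S⁻¹ = [2/15; -38/105]
x' = x̄ + K·y = [-8/3, -88/21]
P' = (I − K·H)·P̄ = [154/15 152/15; 152/15 1102/105]

x' = [-8/3, -88/21]
P' = [154/15 152/15; 152/15 1102/105]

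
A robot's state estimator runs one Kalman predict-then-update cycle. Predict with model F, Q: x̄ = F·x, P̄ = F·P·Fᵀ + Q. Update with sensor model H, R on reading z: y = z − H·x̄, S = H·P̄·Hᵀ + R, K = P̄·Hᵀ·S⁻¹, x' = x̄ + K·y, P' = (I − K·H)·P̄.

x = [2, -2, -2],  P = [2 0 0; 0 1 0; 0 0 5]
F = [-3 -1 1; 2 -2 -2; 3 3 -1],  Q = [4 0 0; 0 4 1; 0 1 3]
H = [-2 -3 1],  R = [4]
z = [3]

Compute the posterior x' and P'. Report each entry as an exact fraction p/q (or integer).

x̄ = F·x = [-6, 12, 2]
P̄ = F·P·Fᵀ + Q = [28 -20 -26; -20 36 17; -26 17 35]
y = z − H·x̄ = [25]
S = H·P̄·Hᵀ + R = [237]
K = P̄·Hᵀ·S⁻¹ = [-22/237; -17/79; 12/79]
x' = x̄ + K·y = [-1972/237, 523/79, 458/79]
P' = (I − K·H)·P̄ = [6152/237 -1954/79 -1790/79; -1954/79 1977/79 1955/79; -1790/79 1955/79 2333/79]

x' = [-1972/237, 523/79, 458/79]
P' = [6152/237 -1954/79 -1790/79; -1954/79 1977/79 1955/79; -1790/79 1955/79 2333/79]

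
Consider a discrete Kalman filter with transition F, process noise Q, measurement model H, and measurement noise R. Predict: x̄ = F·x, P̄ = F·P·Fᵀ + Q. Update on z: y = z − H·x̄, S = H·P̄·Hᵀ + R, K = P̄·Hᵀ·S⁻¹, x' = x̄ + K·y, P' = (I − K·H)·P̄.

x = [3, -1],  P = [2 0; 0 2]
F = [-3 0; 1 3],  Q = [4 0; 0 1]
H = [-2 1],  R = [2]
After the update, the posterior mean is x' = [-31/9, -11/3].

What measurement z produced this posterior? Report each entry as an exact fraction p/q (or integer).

x̄ = F·x = [-9, 0]
P̄ = F·P·Fᵀ + Q = [22 -6; -6 21]
S = H·P̄·Hᵀ + R = [135]
K = P̄·Hᵀ·S⁻¹ = [-10/27; 11/45]
x' − x̄ = [50/9, -11/3] = K·y
y = (KᵀK)⁻¹·Kᵀ·(x' − x̄) = [-15]
z = y + H·x̄ = [-15] + [18] = [3]

z = [3]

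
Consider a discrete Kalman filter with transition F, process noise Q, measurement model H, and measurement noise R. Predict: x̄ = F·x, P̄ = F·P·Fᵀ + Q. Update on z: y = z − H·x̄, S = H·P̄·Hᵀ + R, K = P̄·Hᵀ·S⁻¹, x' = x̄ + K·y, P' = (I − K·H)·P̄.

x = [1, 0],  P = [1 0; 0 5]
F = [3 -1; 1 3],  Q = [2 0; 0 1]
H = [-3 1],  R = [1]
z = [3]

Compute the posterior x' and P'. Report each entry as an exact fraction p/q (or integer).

x̄ = F·x = [3, 1]
P̄ = F·P·Fᵀ + Q = [16 -12; -12 47]
y = z − H·x̄ = [11]
S = H·P̄·Hᵀ + R = [264]
K = P̄·Hᵀ·S⁻¹ = [-5/22; 83/264]
x' = x̄ + K·y = [1/2, 107/24]
P' = (I − K·H)·P̄ = [26/11 151/22; 151/22 5519/264]

x' = [1/2, 107/24]
P' = [26/11 151/22; 151/22 5519/264]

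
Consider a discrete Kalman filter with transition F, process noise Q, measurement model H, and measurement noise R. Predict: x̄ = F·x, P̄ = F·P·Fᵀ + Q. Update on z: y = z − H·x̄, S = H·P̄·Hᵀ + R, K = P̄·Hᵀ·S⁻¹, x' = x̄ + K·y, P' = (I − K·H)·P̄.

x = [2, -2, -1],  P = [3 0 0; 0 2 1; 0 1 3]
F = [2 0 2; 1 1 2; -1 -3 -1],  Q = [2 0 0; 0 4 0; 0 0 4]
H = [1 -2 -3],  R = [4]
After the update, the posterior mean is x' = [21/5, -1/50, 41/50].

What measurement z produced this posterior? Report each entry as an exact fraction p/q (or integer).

x̄ = F·x = [2, -2, 5]
P̄ = F·P·Fᵀ + Q = [26 20 -18; 20 25 -22; -18 -22 34]
S = H·P̄·Hᵀ + R = [200]
K = P̄·Hᵀ·S⁻¹ = [1/5; 9/50; -19/50]
x' − x̄ = [11/5, 99/50, -209/50] = K·y
y = (KᵀK)⁻¹·Kᵀ·(x' − x̄) = [11]
z = y + H·x̄ = [11] + [-9] = [2]

z = [2]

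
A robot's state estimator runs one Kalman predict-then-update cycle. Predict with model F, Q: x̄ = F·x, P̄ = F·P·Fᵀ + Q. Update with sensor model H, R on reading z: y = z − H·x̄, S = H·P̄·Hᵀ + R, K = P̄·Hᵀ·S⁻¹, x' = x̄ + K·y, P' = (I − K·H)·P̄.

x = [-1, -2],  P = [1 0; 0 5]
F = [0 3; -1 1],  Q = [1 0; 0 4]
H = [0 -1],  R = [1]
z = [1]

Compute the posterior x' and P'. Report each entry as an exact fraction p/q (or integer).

x' = [-6, -1]
P' = [281/11 15/11; 15/11 10/11]

x̄ = F·x = [-6, -1]
P̄ = F·P·Fᵀ + Q = [46 15; 15 10]
y = z − H·x̄ = [0]
S = H·P̄·Hᵀ + R = [11]
K = P̄·Hᵀ·S⁻¹ = [-15/11; -10/11]
x' = x̄ + K·y = [-6, -1]
P' = (I − K·H)·P̄ = [281/11 15/11; 15/11 10/11]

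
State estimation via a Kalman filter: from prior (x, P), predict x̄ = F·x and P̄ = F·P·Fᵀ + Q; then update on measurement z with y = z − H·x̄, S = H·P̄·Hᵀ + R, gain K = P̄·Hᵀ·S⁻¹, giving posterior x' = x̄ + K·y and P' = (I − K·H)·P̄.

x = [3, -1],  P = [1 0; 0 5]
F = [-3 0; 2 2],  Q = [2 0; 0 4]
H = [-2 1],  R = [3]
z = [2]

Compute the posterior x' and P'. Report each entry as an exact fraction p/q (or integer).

x' = [-331/99, -404/99]
P' = [305/99 526/99; 526/99 1172/99]

x̄ = F·x = [-9, 4]
P̄ = F·P·Fᵀ + Q = [11 -6; -6 28]
y = z − H·x̄ = [-20]
S = H·P̄·Hᵀ + R = [99]
K = P̄·Hᵀ·S⁻¹ = [-28/99; 40/99]
x' = x̄ + K·y = [-331/99, -404/99]
P' = (I − K·H)·P̄ = [305/99 526/99; 526/99 1172/99]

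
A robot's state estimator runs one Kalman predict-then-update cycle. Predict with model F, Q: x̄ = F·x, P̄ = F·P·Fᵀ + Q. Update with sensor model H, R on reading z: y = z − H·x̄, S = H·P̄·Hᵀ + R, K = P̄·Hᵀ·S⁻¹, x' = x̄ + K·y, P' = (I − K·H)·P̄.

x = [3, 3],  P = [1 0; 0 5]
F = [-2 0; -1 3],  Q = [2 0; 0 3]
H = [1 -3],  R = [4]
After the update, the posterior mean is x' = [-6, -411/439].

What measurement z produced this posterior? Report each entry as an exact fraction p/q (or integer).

z = [-3]

x̄ = F·x = [-6, 6]
P̄ = F·P·Fᵀ + Q = [6 2; 2 49]
S = H·P̄·Hᵀ + R = [439]
K = P̄·Hᵀ·S⁻¹ = [0; -145/439]
x' − x̄ = [0, -3045/439] = K·y
y = (KᵀK)⁻¹·Kᵀ·(x' − x̄) = [21]
z = y + H·x̄ = [21] + [-24] = [-3]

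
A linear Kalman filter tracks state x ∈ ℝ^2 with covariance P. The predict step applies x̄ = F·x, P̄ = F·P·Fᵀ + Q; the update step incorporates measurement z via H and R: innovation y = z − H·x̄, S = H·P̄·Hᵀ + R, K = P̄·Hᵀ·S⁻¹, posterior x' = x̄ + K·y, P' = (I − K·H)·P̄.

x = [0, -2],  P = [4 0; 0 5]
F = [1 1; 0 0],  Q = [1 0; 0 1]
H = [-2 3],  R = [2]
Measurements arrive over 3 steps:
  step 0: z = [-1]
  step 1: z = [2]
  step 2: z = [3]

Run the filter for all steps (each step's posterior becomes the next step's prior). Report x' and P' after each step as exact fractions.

step 0: x̄ = F·x = [-2, 0]
step 0: P̄ = F·P·Fᵀ + Q = [10 0; 0 1]
step 0: y = z − H·x̄ = [-5]
step 0: S = H·P̄·Hᵀ + R = [51]
step 0: K = P̄·Hᵀ·S⁻¹ = [-20/51; 1/17]
step 0: x' = x̄ + K·y = [-2/51, -5/17]
step 0: P' = (I − K·H)·P̄ = [110/51 20/17; 20/17 14/17]
step 1: x̄ = F·x = [-1/3, 0]
step 1: P̄ = F·P·Fᵀ + Q = [19/3 0; 0 1]
step 1: y = z − H·x̄ = [4/3]
step 1: S = H·P̄·Hᵀ + R = [109/3]
step 1: K = P̄·Hᵀ·S⁻¹ = [-38/109; 9/109]
step 1: x' = x̄ + K·y = [-87/109, 12/109]
step 1: P' = (I − K·H)·P̄ = [209/109 114/109; 114/109 82/109]
step 2: x̄ = F·x = [-75/109, 0]
step 2: P̄ = F·P·Fᵀ + Q = [628/109 0; 0 1]
step 2: y = z − H·x̄ = [177/109]
step 2: S = H·P̄·Hᵀ + R = [3711/109]
step 2: K = P̄·Hᵀ·S⁻¹ = [-1256/3711; 109/1237]
step 2: x' = x̄ + K·y = [-1531/1237, 177/1237]
step 2: P' = (I − K·H)·P̄ = [6908/3711 1256/1237; 1256/1237 910/1237]

step 0: x' = [-2/51, -5/17], P' = [110/51 20/17; 20/17 14/17]
step 1: x' = [-87/109, 12/109], P' = [209/109 114/109; 114/109 82/109]
step 2: x' = [-1531/1237, 177/1237], P' = [6908/3711 1256/1237; 1256/1237 910/1237]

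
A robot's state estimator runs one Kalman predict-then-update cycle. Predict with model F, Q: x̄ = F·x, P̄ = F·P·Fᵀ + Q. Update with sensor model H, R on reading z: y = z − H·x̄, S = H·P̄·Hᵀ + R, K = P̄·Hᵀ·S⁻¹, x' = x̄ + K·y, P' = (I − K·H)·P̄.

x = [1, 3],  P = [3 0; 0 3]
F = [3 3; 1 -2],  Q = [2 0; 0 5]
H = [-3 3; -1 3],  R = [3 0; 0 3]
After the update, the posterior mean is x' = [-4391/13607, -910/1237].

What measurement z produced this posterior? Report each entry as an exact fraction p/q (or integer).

z = [-1, -2]

x̄ = F·x = [12, -5]
P̄ = F·P·Fᵀ + Q = [56 -9; -9 20]
S = H·P̄·Hᵀ + R = [849 456; 456 293]
K = P̄·Hᵀ·S⁻¹ = [-6429/13607 6151/13607; -181/1237 573/1237]
x' − x̄ = [-167675/13607, 5275/1237] = K·y
y = (KᵀK)⁻¹·Kᵀ·(x' − x̄) = [50, 25]
z = y + H·x̄ = [50, 25] + [-51, -27] = [-1, -2]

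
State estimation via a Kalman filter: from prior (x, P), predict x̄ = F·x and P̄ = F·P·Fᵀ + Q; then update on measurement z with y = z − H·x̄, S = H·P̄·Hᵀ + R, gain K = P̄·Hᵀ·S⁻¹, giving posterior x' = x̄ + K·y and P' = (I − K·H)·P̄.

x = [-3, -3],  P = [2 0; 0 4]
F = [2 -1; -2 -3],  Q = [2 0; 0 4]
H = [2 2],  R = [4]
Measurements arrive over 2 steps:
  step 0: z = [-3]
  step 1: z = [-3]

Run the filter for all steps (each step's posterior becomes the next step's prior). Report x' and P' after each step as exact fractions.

step 0: x' = [-456/71, 363/71], P' = [670/71 -652/71; -652/71 704/71]
step 1: x' = [-56298/11761, 37311/11761], P' = [75038/11761 -66864/11761; -66864/11761 70380/11761]

step 0: x̄ = F·x = [-3, 15]
step 0: P̄ = F·P·Fᵀ + Q = [14 4; 4 48]
step 0: y = z − H·x̄ = [-27]
step 0: S = H·P̄·Hᵀ + R = [284]
step 0: K = P̄·Hᵀ·S⁻¹ = [9/71; 26/71]
step 0: x' = x̄ + K·y = [-456/71, 363/71]
step 0: P' = (I − K·H)·P̄ = [670/71 -652/71; -652/71 704/71]
step 1: x̄ = F·x = [-1275/71, -177/71]
step 1: P̄ = F·P·Fᵀ + Q = [6134/71 2040/71; 2040/71 1476/71]
step 1: y = z − H·x̄ = [2691/71]
step 1: S = H·P̄·Hᵀ + R = [47044/71]
step 1: K = P̄·Hᵀ·S⁻¹ = [4087/11761; 1758/11761]
step 1: x' = x̄ + K·y = [-56298/11761, 37311/11761]
step 1: P' = (I − K·H)·P̄ = [75038/11761 -66864/11761; -66864/11761 70380/11761]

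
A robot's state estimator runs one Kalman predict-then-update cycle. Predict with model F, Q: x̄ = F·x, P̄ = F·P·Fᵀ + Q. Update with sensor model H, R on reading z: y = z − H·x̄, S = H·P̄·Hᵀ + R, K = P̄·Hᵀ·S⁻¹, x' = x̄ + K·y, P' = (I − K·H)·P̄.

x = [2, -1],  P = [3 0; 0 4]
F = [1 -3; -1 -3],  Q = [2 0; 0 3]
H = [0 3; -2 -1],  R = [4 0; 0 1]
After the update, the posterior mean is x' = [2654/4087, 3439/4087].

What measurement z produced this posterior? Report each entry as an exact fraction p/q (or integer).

z = [3, -2]

x̄ = F·x = [5, 1]
P̄ = F·P·Fᵀ + Q = [41 33; 33 42]
S = H·P̄·Hᵀ + R = [382 -324; -324 339]
K = P̄·Hᵀ·S⁻¹ = [-1233/8174 -5927/12261; 1287/4087 -72/4087]
x' − x̄ = [-17781/4087, -648/4087] = K·y
y = (KᵀK)⁻¹·Kᵀ·(x' − x̄) = [0, 9]
z = y + H·x̄ = [0, 9] + [3, -11] = [3, -2]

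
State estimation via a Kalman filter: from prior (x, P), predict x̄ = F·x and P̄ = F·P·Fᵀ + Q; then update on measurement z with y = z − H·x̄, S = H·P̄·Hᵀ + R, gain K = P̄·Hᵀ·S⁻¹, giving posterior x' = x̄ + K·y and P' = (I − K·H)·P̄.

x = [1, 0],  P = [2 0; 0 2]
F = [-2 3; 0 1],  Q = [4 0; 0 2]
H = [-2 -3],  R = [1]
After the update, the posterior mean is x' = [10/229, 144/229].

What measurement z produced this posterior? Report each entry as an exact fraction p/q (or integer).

x̄ = F·x = [-2, 0]
P̄ = F·P·Fᵀ + Q = [30 6; 6 4]
S = H·P̄·Hᵀ + R = [229]
K = P̄·Hᵀ·S⁻¹ = [-78/229; -24/229]
x' − x̄ = [468/229, 144/229] = K·y
y = (KᵀK)⁻¹·Kᵀ·(x' − x̄) = [-6]
z = y + H·x̄ = [-6] + [4] = [-2]

z = [-2]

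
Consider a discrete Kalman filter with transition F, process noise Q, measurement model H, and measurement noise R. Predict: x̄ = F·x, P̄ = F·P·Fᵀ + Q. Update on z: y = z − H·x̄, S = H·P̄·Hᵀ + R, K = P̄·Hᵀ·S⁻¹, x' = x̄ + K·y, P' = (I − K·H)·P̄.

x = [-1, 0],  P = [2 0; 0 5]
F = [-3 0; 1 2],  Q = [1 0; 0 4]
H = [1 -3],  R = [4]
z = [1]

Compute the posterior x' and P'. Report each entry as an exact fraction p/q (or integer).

x̄ = F·x = [3, -1]
P̄ = F·P·Fᵀ + Q = [19 -6; -6 26]
y = z − H·x̄ = [-5]
S = H·P̄·Hᵀ + R = [293]
K = P̄·Hᵀ·S⁻¹ = [37/293; -84/293]
x' = x̄ + K·y = [694/293, 127/293]
P' = (I − K·H)·P̄ = [4198/293 1350/293; 1350/293 562/293]

x' = [694/293, 127/293]
P' = [4198/293 1350/293; 1350/293 562/293]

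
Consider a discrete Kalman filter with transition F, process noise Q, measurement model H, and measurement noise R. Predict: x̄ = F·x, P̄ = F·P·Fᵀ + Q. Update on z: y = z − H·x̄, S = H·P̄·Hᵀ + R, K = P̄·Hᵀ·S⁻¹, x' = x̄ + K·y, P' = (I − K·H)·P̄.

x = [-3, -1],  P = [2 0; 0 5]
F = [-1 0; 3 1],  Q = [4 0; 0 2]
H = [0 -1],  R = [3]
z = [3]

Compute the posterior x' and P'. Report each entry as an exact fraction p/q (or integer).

x̄ = F·x = [3, -10]
P̄ = F·P·Fᵀ + Q = [6 -6; -6 25]
y = z − H·x̄ = [-7]
S = H·P̄·Hᵀ + R = [28]
K = P̄·Hᵀ·S⁻¹ = [3/14; -25/28]
x' = x̄ + K·y = [3/2, -15/4]
P' = (I − K·H)·P̄ = [33/7 -9/14; -9/14 75/28]

x' = [3/2, -15/4]
P' = [33/7 -9/14; -9/14 75/28]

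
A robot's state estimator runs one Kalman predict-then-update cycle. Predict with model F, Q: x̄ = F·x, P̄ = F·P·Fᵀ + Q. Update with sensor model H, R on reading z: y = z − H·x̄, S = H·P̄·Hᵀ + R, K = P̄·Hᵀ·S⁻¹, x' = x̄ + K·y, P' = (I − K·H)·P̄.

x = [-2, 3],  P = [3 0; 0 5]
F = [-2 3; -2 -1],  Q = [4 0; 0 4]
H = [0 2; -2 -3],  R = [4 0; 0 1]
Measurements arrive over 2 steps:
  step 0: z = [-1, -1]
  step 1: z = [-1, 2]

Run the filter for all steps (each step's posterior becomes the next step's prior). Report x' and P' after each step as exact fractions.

step 0: x' = [17295/11014, -7505/11014], P' = [12781/5507 -7635/5507; -7635/5507 5109/5507]
step 1: x' = [-2126867/6230541, -2835041/6230541], P' = [10482673/6230541 -6096815/6230541; -6096815/6230541 4156489/6230541]

step 0: x̄ = F·x = [13, 1]
step 0: P̄ = F·P·Fᵀ + Q = [61 -3; -3 21]
step 0: y = z − H·x̄ = [-3, 28]
step 0: S = H·P̄·Hᵀ + R = [88 -114; -114 398]
step 0: K = P̄·Hᵀ·S⁻¹ = [-7635/11014 -2657/5507; 5109/11014 -57/5507]
step 0: x' = x̄ + K·y = [17295/11014, -7505/11014]
step 0: P' = (I − K·H)·P̄ = [12781/5507 -7635/5507; -7635/5507 5109/5507]
step 1: x̄ = F·x = [-57105/11014, -27085/11014]
step 1: P̄ = F·P·Fᵀ + Q = [210753/5507 66337/5507; 66337/5507 47721/5507]
step 1: y = z − H·x̄ = [21578/5507, -173437/11014]
step 1: S = H·P̄·Hᵀ + R = [212912/5507 -551674/5507; -551674/5507 2074052/5507]
step 1: K = P̄·Hᵀ·S⁻¹ = [-6096815/12461082 -2674901/6230541; 4156489/12461082 -275837/6230541]
step 1: x' = x̄ + K·y = [-2126867/6230541, -2835041/6230541]
step 1: P' = (I − K·H)·P̄ = [10482673/6230541 -6096815/6230541; -6096815/6230541 4156489/6230541]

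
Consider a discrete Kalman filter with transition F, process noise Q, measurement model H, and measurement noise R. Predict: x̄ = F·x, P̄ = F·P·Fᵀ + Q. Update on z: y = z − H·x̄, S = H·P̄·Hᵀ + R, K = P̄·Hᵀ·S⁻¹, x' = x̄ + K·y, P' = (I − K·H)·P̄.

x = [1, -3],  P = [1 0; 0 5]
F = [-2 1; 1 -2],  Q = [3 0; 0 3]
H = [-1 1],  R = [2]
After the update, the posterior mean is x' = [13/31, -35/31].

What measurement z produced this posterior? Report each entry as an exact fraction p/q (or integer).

z = [-2]

x̄ = F·x = [-5, 7]
P̄ = F·P·Fᵀ + Q = [12 -12; -12 24]
S = H·P̄·Hᵀ + R = [62]
K = P̄·Hᵀ·S⁻¹ = [-12/31; 18/31]
x' − x̄ = [168/31, -252/31] = K·y
y = (KᵀK)⁻¹·Kᵀ·(x' − x̄) = [-14]
z = y + H·x̄ = [-14] + [12] = [-2]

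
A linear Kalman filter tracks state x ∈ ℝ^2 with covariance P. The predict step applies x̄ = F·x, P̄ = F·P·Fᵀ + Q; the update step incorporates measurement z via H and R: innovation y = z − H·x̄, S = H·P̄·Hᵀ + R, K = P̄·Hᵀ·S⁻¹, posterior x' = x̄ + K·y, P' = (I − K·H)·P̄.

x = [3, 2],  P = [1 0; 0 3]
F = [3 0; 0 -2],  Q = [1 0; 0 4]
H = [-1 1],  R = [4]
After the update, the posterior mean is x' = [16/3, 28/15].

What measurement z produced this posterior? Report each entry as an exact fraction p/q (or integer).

x̄ = F·x = [9, -4]
P̄ = F·P·Fᵀ + Q = [10 0; 0 16]
S = H·P̄·Hᵀ + R = [30]
K = P̄·Hᵀ·S⁻¹ = [-1/3; 8/15]
x' − x̄ = [-11/3, 88/15] = K·y
y = (KᵀK)⁻¹·Kᵀ·(x' − x̄) = [11]
z = y + H·x̄ = [11] + [-13] = [-2]

z = [-2]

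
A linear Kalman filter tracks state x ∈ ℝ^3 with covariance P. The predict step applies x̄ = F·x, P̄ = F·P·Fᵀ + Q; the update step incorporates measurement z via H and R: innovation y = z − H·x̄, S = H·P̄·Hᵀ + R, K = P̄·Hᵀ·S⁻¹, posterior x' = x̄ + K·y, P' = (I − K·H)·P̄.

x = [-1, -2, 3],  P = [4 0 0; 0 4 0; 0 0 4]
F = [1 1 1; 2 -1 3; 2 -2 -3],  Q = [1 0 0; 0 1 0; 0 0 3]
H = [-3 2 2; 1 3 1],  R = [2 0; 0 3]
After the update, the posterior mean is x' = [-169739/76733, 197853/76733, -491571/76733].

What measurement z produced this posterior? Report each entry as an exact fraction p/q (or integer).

z = [-1, -1]

x̄ = F·x = [0, 9, -7]
P̄ = F·P·Fᵀ + Q = [13 16 -12; 16 57 -12; -12 -12 71]
S = H·P̄·Hᵀ + R = [487 249; 249 600]
K = P̄·Hᵀ·S⁻¹ = [-10267/76733 31582/230199; -6125/76733 74767/230199; 28891/76733 -27145/230199]
x' − x̄ = [-169739/76733, -492744/76733, 45560/76733] = K·y
y = (KᵀK)⁻¹·Kᵀ·(x' − x̄) = [-5, -21]
z = y + H·x̄ = [-5, -21] + [4, 20] = [-1, -1]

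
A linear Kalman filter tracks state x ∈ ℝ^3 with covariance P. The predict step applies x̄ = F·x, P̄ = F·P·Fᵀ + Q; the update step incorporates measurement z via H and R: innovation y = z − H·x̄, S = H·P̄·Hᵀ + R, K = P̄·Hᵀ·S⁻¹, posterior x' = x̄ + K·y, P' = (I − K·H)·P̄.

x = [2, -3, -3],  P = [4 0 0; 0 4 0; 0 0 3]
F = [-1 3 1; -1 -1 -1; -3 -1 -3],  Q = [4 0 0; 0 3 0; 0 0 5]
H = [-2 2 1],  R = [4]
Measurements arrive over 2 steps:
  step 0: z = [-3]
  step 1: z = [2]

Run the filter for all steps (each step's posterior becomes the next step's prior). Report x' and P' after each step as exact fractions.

step 0: x' = [-1991/544, -1199/544, -759/136], P' = [9943/544 3391/544 3151/136; 3391/544 1991/544 775/136; 3151/136 775/136 1223/34]
step 1: x' = [-48311/19440, -18691/58320, -55063/24300], P' = [4925/648 4441/1944 8323/810; 4441/1944 13373/5832 1643/2430; 8323/810 1643/2430 42718/2025]

step 0: x̄ = F·x = [-14, 4, 6]
step 0: P̄ = F·P·Fᵀ + Q = [47 -11 -9; -11 14 25; -9 25 72]
step 0: y = z − H·x̄ = [-45]
step 0: S = H·P̄·Hᵀ + R = [544]
step 0: K = P̄·Hᵀ·S⁻¹ = [-125/544; 75/544; 35/136]
step 0: x' = x̄ + K·y = [-1991/544, -1199/544, -759/136]
step 0: P' = (I − K·H)·P̄ = [9943/544 3391/544 3151/136; 3391/544 1991/544 775/136; 3151/136 775/136 1223/34]
step 1: x̄ = F·x = [-2321/272, 3113/272, 2035/68]
step 1: P̄ = F·P·Fᵀ + Q = [5663/136 -8695/136 -5811/34; -8695/136 17831/136 12007/34; -5811/34 12007/34 16754/17]
step 1: y = z − H·x̄ = [-1154/17]
step 1: S = H·P̄·Hᵀ + R = [72900/17]
step 1: K = P̄·Hᵀ·S⁻¹ = [-433/4860; 2527/14580; 2881/6075]
step 1: x' = x̄ + K·y = [-48311/19440, -18691/58320, -55063/24300]
step 1: P' = (I − K·H)·P̄ = [4925/648 4441/1944 8323/810; 4441/1944 13373/5832 1643/2430; 8323/810 1643/2430 42718/2025]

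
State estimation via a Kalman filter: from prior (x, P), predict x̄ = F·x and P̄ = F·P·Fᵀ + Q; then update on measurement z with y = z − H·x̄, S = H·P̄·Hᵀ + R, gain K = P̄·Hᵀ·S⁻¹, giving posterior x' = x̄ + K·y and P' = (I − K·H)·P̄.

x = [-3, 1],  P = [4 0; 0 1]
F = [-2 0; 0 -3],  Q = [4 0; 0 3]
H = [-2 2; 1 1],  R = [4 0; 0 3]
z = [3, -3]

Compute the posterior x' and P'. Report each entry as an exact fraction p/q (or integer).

x' = [-2124/1091, -807/1091]
P' = [1020/1091 480/1091; 480/1091 996/1091]

x̄ = F·x = [6, -3]
P̄ = F·P·Fᵀ + Q = [20 0; 0 12]
y = z − H·x̄ = [21, -6]
S = H·P̄·Hᵀ + R = [132 -16; -16 35]
K = P̄·Hᵀ·S⁻¹ = [-270/1091 500/1091; 258/1091 492/1091]
x' = x̄ + K·y = [-2124/1091, -807/1091]
P' = (I − K·H)·P̄ = [1020/1091 480/1091; 480/1091 996/1091]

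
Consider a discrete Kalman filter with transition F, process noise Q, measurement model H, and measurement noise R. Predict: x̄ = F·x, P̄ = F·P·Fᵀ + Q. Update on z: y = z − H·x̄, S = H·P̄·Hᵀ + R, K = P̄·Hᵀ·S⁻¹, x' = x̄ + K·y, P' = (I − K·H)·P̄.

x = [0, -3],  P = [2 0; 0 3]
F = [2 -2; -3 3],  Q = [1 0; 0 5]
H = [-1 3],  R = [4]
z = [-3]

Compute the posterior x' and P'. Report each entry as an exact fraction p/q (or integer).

x̄ = F·x = [6, -9]
P̄ = F·P·Fᵀ + Q = [21 -30; -30 50]
y = z − H·x̄ = [30]
S = H·P̄·Hᵀ + R = [655]
K = P̄·Hᵀ·S⁻¹ = [-111/655; 36/131]
x' = x̄ + K·y = [120/131, -99/131]
P' = (I − K·H)·P̄ = [1434/655 66/131; 66/131 70/131]

x' = [120/131, -99/131]
P' = [1434/655 66/131; 66/131 70/131]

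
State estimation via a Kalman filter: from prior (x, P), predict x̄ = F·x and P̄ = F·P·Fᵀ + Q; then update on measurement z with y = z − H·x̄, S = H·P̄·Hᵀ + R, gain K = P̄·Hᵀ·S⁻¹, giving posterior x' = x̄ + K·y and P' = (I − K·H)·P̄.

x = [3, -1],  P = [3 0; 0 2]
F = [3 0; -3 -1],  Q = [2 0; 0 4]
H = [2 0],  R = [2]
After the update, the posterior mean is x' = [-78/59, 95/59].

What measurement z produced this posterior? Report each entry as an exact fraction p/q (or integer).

x̄ = F·x = [9, -8]
P̄ = F·P·Fᵀ + Q = [29 -27; -27 33]
S = H·P̄·Hᵀ + R = [118]
K = P̄·Hᵀ·S⁻¹ = [29/59; -27/59]
x' − x̄ = [-609/59, 567/59] = K·y
y = (KᵀK)⁻¹·Kᵀ·(x' − x̄) = [-21]
z = y + H·x̄ = [-21] + [18] = [-3]

z = [-3]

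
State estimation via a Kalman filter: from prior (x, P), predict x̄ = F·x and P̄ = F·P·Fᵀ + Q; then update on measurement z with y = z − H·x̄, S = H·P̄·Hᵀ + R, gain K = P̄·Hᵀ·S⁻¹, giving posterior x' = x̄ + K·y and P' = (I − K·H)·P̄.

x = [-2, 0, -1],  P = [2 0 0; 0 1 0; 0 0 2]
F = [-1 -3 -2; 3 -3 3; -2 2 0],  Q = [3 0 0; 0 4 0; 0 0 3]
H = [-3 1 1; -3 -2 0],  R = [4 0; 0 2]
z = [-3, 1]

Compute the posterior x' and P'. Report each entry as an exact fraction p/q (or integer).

x' = [81673/72023, -161611/72023, 172133/72023]
P' = [45050/72023 -62222/72023 130748/72023; -62222/72023 121019/72023 -208209/72023; 130748/72023 -208209/72023 584589/72023]

x̄ = F·x = [4, -9, 4]
P̄ = F·P·Fᵀ + Q = [22 -9 -2; -9 49 -18; -2 -18 15]
y = z − H·x̄ = [14, -5]
S = H·P̄·Hᵀ + R = [296 115; 115 288]
K = P̄·Hᵀ·S⁻¹ = [-16656/72023 -5353/72023; 24869/72023 -27686/72023; -3966/72023 12087/72023]
x' = x̄ + K·y = [81673/72023, -161611/72023, 172133/72023]
P' = (I − K·H)·P̄ = [45050/72023 -62222/72023 130748/72023; -62222/72023 121019/72023 -208209/72023; 130748/72023 -208209/72023 584589/72023]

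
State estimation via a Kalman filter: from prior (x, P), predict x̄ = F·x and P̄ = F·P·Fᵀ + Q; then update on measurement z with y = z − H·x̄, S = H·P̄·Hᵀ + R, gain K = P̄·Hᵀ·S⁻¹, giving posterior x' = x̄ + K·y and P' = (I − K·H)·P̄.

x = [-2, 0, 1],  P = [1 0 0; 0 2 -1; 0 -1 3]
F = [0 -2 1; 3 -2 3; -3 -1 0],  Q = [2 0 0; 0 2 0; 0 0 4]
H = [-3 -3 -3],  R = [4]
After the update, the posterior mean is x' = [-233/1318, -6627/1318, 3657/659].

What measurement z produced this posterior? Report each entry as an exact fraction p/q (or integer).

z = [-1]

x̄ = F·x = [1, -3, 6]
P̄ = F·P·Fᵀ + Q = [17 25 5; 25 58 -2; 5 -2 15]
S = H·P̄·Hᵀ + R = [1318]
K = P̄·Hᵀ·S⁻¹ = [-141/1318; -243/1318; -27/659]
x' − x̄ = [-1551/1318, -2673/1318, -297/659] = K·y
y = (KᵀK)⁻¹·Kᵀ·(x' − x̄) = [11]
z = y + H·x̄ = [11] + [-12] = [-1]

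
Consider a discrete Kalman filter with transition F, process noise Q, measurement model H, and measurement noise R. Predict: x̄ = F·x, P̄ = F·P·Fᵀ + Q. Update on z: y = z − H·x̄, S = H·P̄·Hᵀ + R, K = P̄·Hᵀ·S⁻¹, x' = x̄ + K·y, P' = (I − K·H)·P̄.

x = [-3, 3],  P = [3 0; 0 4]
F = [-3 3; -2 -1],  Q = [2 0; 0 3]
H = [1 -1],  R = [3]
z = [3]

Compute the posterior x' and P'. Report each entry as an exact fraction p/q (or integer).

x̄ = F·x = [18, 3]
P̄ = F·P·Fᵀ + Q = [65 6; 6 19]
y = z − H·x̄ = [-12]
S = H·P̄·Hᵀ + R = [75]
K = P̄·Hᵀ·S⁻¹ = [59/75; -13/75]
x' = x̄ + K·y = [214/25, 127/25]
P' = (I − K·H)·P̄ = [1394/75 1217/75; 1217/75 1256/75]

x' = [214/25, 127/25]
P' = [1394/75 1217/75; 1217/75 1256/75]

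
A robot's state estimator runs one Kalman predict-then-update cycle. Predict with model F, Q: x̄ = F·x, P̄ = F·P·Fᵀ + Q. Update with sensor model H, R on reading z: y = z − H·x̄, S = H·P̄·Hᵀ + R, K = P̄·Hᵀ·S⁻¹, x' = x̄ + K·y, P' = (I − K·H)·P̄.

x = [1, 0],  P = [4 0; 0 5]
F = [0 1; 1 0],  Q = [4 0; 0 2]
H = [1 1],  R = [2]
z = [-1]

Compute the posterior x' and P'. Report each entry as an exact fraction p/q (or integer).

x̄ = F·x = [0, 1]
P̄ = F·P·Fᵀ + Q = [9 0; 0 6]
y = z − H·x̄ = [-2]
S = H·P̄·Hᵀ + R = [17]
K = P̄·Hᵀ·S⁻¹ = [9/17; 6/17]
x' = x̄ + K·y = [-18/17, 5/17]
P' = (I − K·H)·P̄ = [72/17 -54/17; -54/17 66/17]

x' = [-18/17, 5/17]
P' = [72/17 -54/17; -54/17 66/17]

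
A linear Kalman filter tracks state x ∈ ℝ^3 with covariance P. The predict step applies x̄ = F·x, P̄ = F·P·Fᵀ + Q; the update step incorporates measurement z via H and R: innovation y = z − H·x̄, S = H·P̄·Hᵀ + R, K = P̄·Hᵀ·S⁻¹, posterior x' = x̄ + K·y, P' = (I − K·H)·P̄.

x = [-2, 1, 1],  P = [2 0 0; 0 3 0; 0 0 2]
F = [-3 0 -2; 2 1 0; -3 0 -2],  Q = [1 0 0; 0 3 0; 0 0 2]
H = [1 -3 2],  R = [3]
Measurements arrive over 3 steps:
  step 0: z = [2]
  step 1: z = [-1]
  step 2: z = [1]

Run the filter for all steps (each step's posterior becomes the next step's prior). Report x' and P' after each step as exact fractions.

step 0: x' = [167/588, -47/98, 55/294], P' = [2651/588 319/98 859/294; 319/98 179/49 179/49; 859/294 179/49 635/147]
step 1: x' = [-268834/429669, -123880/429669, -267103/429669], P' = [1159220/429669 609833/429669 466610/429669; 609833/429669 774797/429669 774797/429669; 466610/429669 774797/429669 1061243/429669]
step 2: x' = [14289458/27195943, 25767763/163175658, 26719883/54391886], P' = [216924757/81587829 113600849/81587829 86404906/81587829; 113600849/81587829 291224305/163175658 291224305/163175658; 86404906/81587829 291224305/163175658 400008077/163175658]

step 0: x̄ = F·x = [4, -3, 4]
step 0: P̄ = F·P·Fᵀ + Q = [27 -12 26; -12 14 -12; 26 -12 28]
step 0: y = z − H·x̄ = [-19]
step 0: S = H·P̄·Hᵀ + R = [588]
step 0: K = P̄·Hᵀ·S⁻¹ = [115/588; -13/98; 59/294]
step 0: x' = x̄ + K·y = [167/588, -47/98, 55/294]
step 0: P' = (I − K·H)·P̄ = [2651/588 319/98 859/294; 319/98 179/49 179/49; 859/294 179/49 635/147]
step 1: x̄ = F·x = [-103/84, 13/147, -103/84]
step 1: P̄ = F·P·Fᵀ + Q = [1127/12 -1172/21 1115/12; -1172/21 5543/147 -1172/21; 1115/12 -1172/21 1139/12]
step 1: y = z − H·x̄ = [577/196]
step 1: S = H·P̄·Hᵀ + R = [429669/196]
step 1: K = P̄·Hᵀ·S⁻¹ = [87647/429669; -54988/429669; 88235/429669]
step 1: x' = x̄ + K·y = [-268834/429669, -123880/429669, -267103/429669]
step 1: P' = (I − K·H)·P̄ = [1159220/429669 609833/429669 466610/429669; 609833/429669 774797/429669 774797/429669; 466610/429669 774797/429669 1061243/429669]
step 2: x̄ = F·x = [1340708/429669, -220516/143223, 1340708/429669]
step 2: P̄ = F·P·Fᵀ + Q = [20706941/429669 -4066951/143223 20277272/429669; -4066951/143223 3046672/143223 -4066951/143223; 20277272/429669 -4066951/143223 21136610/429669]
step 2: y = z − H·x̄ = [-1859033/143223]
step 2: S = H·P̄·Hᵀ + R = [54391886/47741]
step 2: K = P̄·Hᵀ·S⁻¹ = [16310674/81587829; -7113623/54391886; 33051017/163175658]
step 2: x' = x̄ + K·y = [14289458/27195943, 25767763/163175658, 26719883/54391886]
step 2: P' = (I − K·H)·P̄ = [216924757/81587829 113600849/81587829 86404906/81587829; 113600849/81587829 291224305/163175658 291224305/163175658; 86404906/81587829 291224305/163175658 400008077/163175658]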